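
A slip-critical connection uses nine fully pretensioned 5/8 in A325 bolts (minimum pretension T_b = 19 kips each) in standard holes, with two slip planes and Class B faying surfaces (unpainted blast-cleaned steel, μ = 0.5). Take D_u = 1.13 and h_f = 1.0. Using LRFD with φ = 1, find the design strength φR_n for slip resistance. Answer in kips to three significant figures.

193 kips

R_n = μ · D_u · h_f · T_b · n_s · n_b = 0.5 × 1.13 × 1.0 × 19 × 2 × 9 = 193.2 kips.
Design strength φR_n = 1 × 193.2 = 193 kips.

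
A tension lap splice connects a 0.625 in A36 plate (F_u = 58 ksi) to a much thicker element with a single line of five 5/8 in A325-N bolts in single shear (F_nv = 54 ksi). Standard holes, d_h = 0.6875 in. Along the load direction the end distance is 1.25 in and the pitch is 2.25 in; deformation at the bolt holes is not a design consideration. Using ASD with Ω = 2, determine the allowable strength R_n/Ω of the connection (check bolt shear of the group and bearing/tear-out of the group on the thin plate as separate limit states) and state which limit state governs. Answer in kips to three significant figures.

Bolt shear: A_b = π·0.625²/4 = 0.3068 in²; R_n = 54 × 0.3068 × 5 × 1 = 82.83 kips → 82.83 / 2 = 41.4 kips.
Bearing (1.5 l_c t F_u ≤ 3.0 d t F_u): upper limit = 3.0·0.625·0.625·58 = 67.97 kips.
  Edge l_c = 1.25 − 0.6875/2 = 0.9062 → r_n = 49.28 kips; interior l_c = 2.25 − 0.6875 = 1.562 → r_n = 67.97 kips.
  R_n,bearing = 1·49.28 + 4·67.97 = 321.2 kips → 321.2 / 2 = 161 kips.
Bolt shear governs: 41.4 kips.

41.4 kips (bolt shear governs)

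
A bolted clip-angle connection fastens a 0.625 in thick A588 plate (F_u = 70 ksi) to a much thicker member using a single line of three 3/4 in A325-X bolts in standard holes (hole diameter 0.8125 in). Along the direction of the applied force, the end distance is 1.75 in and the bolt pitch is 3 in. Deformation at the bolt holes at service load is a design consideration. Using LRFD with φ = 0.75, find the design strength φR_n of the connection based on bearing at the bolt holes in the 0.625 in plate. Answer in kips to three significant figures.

171 kips

Per bolt r_n = 1.2 l_c t F_u ≤ 2.4 d t F_u; upper limit = 2.4 × 0.75 × 0.625 × 70 = 78.75 kips.
Edge bolt: l_c = 1.75 − 0.8125/2 = 1.344 in → 1.2 × 1.344 × 0.625 × 70 = 70.55 → r_n = 70.55 kips.
Interior bolts: l_c = 3 − 0.8125 = 2.188 in → 1.2 × 2.188 × 0.625 × 70 = 114.8 → r_n = 78.75 kips.
R_n = 1 × 70.55 + 2 × 78.75 = 228 kips.
Design strength φR_n = 0.75 × 228 = 171 kips.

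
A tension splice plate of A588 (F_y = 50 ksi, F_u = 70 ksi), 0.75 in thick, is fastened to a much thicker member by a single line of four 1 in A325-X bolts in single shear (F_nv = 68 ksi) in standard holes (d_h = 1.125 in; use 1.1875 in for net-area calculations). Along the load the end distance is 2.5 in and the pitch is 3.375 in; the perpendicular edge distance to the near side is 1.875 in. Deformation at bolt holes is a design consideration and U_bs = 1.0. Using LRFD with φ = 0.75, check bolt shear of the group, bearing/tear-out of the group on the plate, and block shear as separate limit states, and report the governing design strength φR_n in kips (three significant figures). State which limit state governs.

Bolt shear: A_b = π·1²/4 = 0.7854 in²; R_n = 68 × 0.7854 × 4 × 1 = 213.6 kips → 0.75 × 213.6 = 160 kips.
Bearing: edge l_c = 1.938, r_n = 122.1 kips; interior l_c = 2.25, r_n = 126 kips; R_n = 122.1 + 3·126 = 500.1 kips → 375 kips.
Block shear: A_gv = 9.469, A_nv = 6.352, A_nt = 0.9609 in²; R_n = min(0.6F_uA_nv, 0.6F_yA_gv) + U_bs·F_u·A_nt = 334 kips → 251 kips.
Bolt shear governs: 160 kips.

160 kips (bolt shear governs)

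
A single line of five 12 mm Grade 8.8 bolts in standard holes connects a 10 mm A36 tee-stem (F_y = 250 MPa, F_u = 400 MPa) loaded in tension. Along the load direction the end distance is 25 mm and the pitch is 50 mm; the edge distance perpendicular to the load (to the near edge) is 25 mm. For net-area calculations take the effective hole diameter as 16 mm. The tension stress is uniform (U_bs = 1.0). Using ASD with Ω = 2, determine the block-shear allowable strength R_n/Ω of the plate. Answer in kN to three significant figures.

Shear plane L_v = 25 + 4·50 = 225 mm; A_gv = 225 × 10 = 2250 mm².
A_nv = (225 − 4.5·16) × 10 = 1530 mm².
A_nt = (25 − 0.5·16) × 10 = 170 mm².
0.6 F_u A_nv = 367.2 kN; 0.6 F_y A_gv = 337.5 kN → shear yielding governs the shear term.
R_n = 337.5 + 1.0 × 400 × 170 / 1000 = 405.5 kN.
Allowable strength R_n/Ω = 405.5 / 2 = 203 kN.

203 kN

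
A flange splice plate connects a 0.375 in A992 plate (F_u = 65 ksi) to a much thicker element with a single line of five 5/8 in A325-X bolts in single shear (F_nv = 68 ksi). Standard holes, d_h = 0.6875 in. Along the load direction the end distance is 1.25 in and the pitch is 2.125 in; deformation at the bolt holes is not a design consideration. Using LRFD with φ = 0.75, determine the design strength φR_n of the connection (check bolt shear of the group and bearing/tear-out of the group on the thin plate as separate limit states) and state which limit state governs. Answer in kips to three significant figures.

Bolt shear: A_b = π·0.625²/4 = 0.3068 in²; R_n = 68 × 0.3068 × 5 × 1 = 104.3 kips → 0.75 × 104.3 = 78.2 kips.
Bearing (1.5 l_c t F_u ≤ 3.0 d t F_u): upper limit = 3.0·0.625·0.375·65 = 45.7 kips.
  Edge l_c = 1.25 − 0.6875/2 = 0.9062 → r_n = 33.13 kips; interior l_c = 2.125 − 0.6875 = 1.438 → r_n = 45.7 kips.
  R_n,bearing = 1·33.13 + 4·45.7 = 215.9 kips → 0.75 × 215.9 = 162 kips.
Bolt shear governs: 78.2 kips.

78.2 kips (bolt shear governs)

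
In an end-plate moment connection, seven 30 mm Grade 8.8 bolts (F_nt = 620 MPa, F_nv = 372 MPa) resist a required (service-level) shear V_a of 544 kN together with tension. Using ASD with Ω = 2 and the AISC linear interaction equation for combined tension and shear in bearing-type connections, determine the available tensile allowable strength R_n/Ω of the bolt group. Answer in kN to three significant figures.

A_b = π·30²/4 = 706.9 mm²; f_rv = 544 × 1000 / (7 × 706.9) = 109.9 MPa.
F'_nt = 1.3 F_nt − (Ω F_nt / F_nv) f_rv = 1.3·620 − (2·620/372)·109.9 = 439.5 MPa, capped at F_nt → F'_nt = 439.5 MPa.
R_n = F'_nt · A_b · n = 439.5 × 706.9 × 7 / 1000 = 2175 kN.
Allowable strength R_n/Ω = 2175 / 2 = 1090 kN.

1090 kN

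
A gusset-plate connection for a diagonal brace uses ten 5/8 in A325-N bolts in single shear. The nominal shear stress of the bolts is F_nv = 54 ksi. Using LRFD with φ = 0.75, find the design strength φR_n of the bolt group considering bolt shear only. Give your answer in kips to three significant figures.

124 kips

A_b = π × 0.625² / 4 = 0.3068 in².
R_n = F_nv · A_b · n · n_s = 54 × 0.3068 × 10 × 1 = 165.7 kips.
Design strength φR_n = 0.75 × 165.7 = 124 kips.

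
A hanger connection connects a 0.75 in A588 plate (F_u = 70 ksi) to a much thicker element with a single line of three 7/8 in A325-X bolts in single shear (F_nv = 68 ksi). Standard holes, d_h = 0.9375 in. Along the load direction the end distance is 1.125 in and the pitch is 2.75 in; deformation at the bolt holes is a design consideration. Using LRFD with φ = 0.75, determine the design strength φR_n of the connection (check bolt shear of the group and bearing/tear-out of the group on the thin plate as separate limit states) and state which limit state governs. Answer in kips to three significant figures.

92 kips (bolt shear governs)

Bolt shear: A_b = π·0.875²/4 = 0.6013 in²; R_n = 68 × 0.6013 × 3 × 1 = 122.7 kips → 0.75 × 122.7 = 92 kips.
Bearing (1.2 l_c t F_u ≤ 2.4 d t F_u): upper limit = 2.4·0.875·0.75·70 = 110.3 kips.
  Edge l_c = 1.125 − 0.9375/2 = 0.6562 → r_n = 41.34 kips; interior l_c = 2.75 − 0.9375 = 1.812 → r_n = 110.3 kips.
  R_n,bearing = 1·41.34 + 2·110.3 = 261.8 kips → 0.75 × 261.8 = 196 kips.
Bolt shear governs: 92 kips.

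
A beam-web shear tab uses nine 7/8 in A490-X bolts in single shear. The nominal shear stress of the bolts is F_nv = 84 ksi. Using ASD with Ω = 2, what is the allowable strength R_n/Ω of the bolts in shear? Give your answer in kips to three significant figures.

A_b = π × 0.875² / 4 = 0.6013 in².
R_n = F_nv · A_b · n · n_s = 84 × 0.6013 × 9 × 1 = 454.6 kips.
Allowable strength R_n/Ω = 454.6 / 2 = 227 kips.

227 kips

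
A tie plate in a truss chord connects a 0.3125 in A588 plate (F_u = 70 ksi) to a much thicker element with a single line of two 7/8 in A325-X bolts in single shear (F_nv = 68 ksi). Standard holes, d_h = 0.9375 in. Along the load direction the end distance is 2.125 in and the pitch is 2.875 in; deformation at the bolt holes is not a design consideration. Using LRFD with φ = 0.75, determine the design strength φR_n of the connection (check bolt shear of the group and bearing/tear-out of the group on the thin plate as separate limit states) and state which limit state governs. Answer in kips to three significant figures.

Bolt shear: A_b = π·0.875²/4 = 0.6013 in²; R_n = 68 × 0.6013 × 2 × 1 = 81.78 kips → 0.75 × 81.78 = 61.3 kips.
Bearing (1.5 l_c t F_u ≤ 3.0 d t F_u): upper limit = 3.0·0.875·0.3125·70 = 57.42 kips.
  Edge l_c = 2.125 − 0.9375/2 = 1.656 → r_n = 54.35 kips; interior l_c = 2.875 − 0.9375 = 1.938 → r_n = 57.42 kips.
  R_n,bearing = 1·54.35 + 1·57.42 = 111.8 kips → 0.75 × 111.8 = 83.8 kips.
Bolt shear governs: 61.3 kips.

61.3 kips (bolt shear governs)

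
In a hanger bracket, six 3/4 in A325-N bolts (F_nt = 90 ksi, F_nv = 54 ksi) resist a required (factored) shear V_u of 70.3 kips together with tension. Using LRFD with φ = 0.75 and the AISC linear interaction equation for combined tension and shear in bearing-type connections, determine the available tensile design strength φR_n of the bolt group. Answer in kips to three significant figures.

A_b = π·0.75²/4 = 0.4418 in²; f_rv = 70.3 / (6 × 0.4418) = 26.52 ksi.
F'_nt = 1.3 F_nt − (F_nt / φF_nv) f_rv = 1.3·90 − (90/(0.75·54))·26.52 = 58.06 ksi, capped at F_nt → F'_nt = 58.06 ksi.
R_n = F'_nt · A_b · n = 58.06 × 0.4418 × 6 = 153.9 kips.
Design strength φR_n = 0.75 × 153.9 = 115 kips.

115 kips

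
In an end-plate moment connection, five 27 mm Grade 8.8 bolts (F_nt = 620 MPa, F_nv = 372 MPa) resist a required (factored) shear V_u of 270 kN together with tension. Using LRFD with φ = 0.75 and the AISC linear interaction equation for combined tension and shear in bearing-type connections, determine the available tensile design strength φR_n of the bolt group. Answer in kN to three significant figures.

A_b = π·27²/4 = 572.6 mm²; f_rv = 270 × 1000 / (5 × 572.6) = 94.31 MPa.
F'_nt = 1.3 F_nt − (F_nt / φF_nv) f_rv = 1.3·620 − (620/(0.75·372))·94.31 = 596.4 MPa, capped at F_nt → F'_nt = 596.4 MPa.
R_n = F'_nt · A_b · n = 596.4 × 572.6 × 5 / 1000 = 1707 kN.
Design strength φR_n = 0.75 × 1707 = 1280 kN.

1280 kN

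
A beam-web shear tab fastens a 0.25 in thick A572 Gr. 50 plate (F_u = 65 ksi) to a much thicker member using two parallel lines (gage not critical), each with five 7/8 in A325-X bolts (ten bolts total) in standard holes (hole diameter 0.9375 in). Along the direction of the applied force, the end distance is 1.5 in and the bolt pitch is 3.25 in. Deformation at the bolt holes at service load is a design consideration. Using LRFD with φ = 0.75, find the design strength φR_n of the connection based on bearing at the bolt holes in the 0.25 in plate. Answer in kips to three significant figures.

235 kips

Per bolt r_n = 1.2 l_c t F_u ≤ 2.4 d t F_u; upper limit = 2.4 × 0.875 × 0.25 × 65 = 34.12 kips.
Edge bolt: l_c = 1.5 − 0.9375/2 = 1.031 in → 1.2 × 1.031 × 0.25 × 65 = 20.11 → r_n = 20.11 kips.
Interior bolts: l_c = 3.25 − 0.9375 = 2.312 in → 1.2 × 2.312 × 0.25 × 65 = 45.09 → r_n = 34.12 kips.
R_n = 2 × 20.11 + 8 × 34.12 = 313.2 kips.
Design strength φR_n = 0.75 × 313.2 = 235 kips.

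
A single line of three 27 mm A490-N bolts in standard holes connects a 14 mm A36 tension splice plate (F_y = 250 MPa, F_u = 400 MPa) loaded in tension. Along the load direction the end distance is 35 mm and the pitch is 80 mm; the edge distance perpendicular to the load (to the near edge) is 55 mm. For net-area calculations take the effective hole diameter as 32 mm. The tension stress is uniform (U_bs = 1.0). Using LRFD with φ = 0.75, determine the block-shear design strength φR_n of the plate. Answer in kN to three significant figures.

Shear plane L_v = 35 + 2·80 = 195 mm; A_gv = 195 × 14 = 2730 mm².
A_nv = (195 − 2.5·32) × 14 = 1610 mm².
A_nt = (55 − 0.5·32) × 14 = 546 mm².
0.6 F_u A_nv = 386.4 kN; 0.6 F_y A_gv = 409.5 kN → shear rupture governs the shear term.
R_n = 386.4 + 1.0 × 400 × 546 / 1000 = 604.8 kN.
Design strength φR_n = 0.75 × 604.8 = 454 kN.

454 kN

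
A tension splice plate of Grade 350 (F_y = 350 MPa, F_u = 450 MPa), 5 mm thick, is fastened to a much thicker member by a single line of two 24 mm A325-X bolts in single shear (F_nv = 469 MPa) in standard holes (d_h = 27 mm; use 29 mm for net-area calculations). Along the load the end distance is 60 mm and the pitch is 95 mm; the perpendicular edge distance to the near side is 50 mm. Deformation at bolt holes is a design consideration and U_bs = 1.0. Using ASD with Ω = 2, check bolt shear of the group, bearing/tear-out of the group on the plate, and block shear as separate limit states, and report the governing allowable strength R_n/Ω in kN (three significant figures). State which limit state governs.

115 kN (block shear governs)

Bolt shear: A_b = π·24²/4 = 452.4 mm²; R_n = 469 × 452.4 × 2 × 1 / 1000 = 424.3 kN → 424.3 / 2 = 212 kN.
Bearing: edge l_c = 46.5, r_n = 125.5 kN; interior l_c = 68, r_n = 129.6 kN; R_n = 125.5 + 1·129.6 = 255.1 kN → 128 kN.
Block shear: A_gv = 775, A_nv = 557.5, A_nt = 177.5 mm²; R_n = min(0.6F_uA_nv, 0.6F_yA_gv) + U_bs·F_u·A_nt = 230.4 kN → 115 kN.
Block shear governs: 115 kN.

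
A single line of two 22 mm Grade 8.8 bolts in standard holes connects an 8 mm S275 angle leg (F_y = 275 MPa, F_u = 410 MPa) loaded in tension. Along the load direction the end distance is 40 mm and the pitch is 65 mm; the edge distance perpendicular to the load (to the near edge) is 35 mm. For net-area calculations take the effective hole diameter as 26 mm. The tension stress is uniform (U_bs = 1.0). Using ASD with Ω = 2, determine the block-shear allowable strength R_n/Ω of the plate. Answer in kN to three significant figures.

Shear plane L_v = 40 + 1·65 = 105 mm; A_gv = 105 × 8 = 840 mm².
A_nv = (105 − 1.5·26) × 8 = 528 mm².
A_nt = (35 − 0.5·26) × 8 = 176 mm².
0.6 F_u A_nv = 129.9 kN; 0.6 F_y A_gv = 138.6 kN → shear rupture governs the shear term.
R_n = 129.9 + 1.0 × 410 × 176 / 1000 = 202 kN.
Allowable strength R_n/Ω = 202 / 2 = 101 kN.

101 kN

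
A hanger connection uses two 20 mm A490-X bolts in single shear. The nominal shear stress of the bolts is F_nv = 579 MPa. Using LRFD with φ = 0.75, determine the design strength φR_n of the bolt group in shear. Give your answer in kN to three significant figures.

273 kN

A_b = π × 20² / 4 = 314.2 mm².
R_n = F_nv · A_b · n · n_s = 579 × 314.2 × 2 × 1 / 1000 = 363.8 kN.
Design strength φR_n = 0.75 × 363.8 = 273 kN.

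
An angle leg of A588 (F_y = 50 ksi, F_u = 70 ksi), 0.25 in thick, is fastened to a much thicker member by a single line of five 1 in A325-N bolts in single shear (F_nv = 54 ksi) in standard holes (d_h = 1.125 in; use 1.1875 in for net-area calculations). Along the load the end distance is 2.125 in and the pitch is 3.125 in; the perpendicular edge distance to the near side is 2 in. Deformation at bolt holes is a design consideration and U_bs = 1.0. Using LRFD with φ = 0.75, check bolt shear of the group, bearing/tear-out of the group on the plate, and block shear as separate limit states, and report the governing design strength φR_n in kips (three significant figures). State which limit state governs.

91.5 kips (block shear governs)

Bolt shear: A_b = π·1²/4 = 0.7854 in²; R_n = 54 × 0.7854 × 5 × 1 = 212.1 kips → 0.75 × 212.1 = 159 kips.
Bearing: edge l_c = 1.562, r_n = 32.81 kips; interior l_c = 2, r_n = 42 kips; R_n = 32.81 + 4·42 = 200.8 kips → 151 kips.
Block shear: A_gv = 3.656, A_nv = 2.32, A_nt = 0.3516 in²; R_n = min(0.6F_uA_nv, 0.6F_yA_gv) + U_bs·F_u·A_nt = 122.1 kips → 91.5 kips.
Block shear governs: 91.5 kips.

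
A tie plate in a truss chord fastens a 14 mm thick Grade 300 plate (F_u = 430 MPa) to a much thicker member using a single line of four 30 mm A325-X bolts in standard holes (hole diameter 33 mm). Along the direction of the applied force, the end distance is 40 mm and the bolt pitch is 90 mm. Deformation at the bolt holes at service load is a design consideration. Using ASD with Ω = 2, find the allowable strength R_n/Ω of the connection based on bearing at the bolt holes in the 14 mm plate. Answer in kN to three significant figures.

Per bolt r_n = 1.2 l_c t F_u ≤ 2.4 d t F_u; upper limit = 2.4 × 30 × 14 × 430 / 1000 = 433.4 kN.
Edge bolt: l_c = 40 − 33/2 = 23.5 mm → 1.2 × 23.5 × 14 × 430 / 1000 = 169.8 → r_n = 169.8 kN.
Interior bolts: l_c = 90 − 33 = 57 mm → 1.2 × 57 × 14 × 430 / 1000 = 411.8 → r_n = 411.8 kN.
R_n = 1 × 169.8 + 3 × 411.8 = 1405 kN.
Allowable strength R_n/Ω = 1405 / 2 = 703 kN.

703 kN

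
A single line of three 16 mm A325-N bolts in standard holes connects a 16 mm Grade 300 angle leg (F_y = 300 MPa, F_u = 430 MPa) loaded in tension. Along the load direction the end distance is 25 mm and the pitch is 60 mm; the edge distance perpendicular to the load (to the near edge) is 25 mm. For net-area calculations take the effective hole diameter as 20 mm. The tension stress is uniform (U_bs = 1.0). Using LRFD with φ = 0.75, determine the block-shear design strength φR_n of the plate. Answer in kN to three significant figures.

Shear plane L_v = 25 + 2·60 = 145 mm; A_gv = 145 × 16 = 2320 mm².
A_nv = (145 − 2.5·20) × 16 = 1520 mm².
A_nt = (25 − 0.5·20) × 16 = 240 mm².
0.6 F_u A_nv = 392.2 kN; 0.6 F_y A_gv = 417.6 kN → shear rupture governs the shear term.
R_n = 392.2 + 1.0 × 430 × 240 / 1000 = 495.4 kN.
Design strength φR_n = 0.75 × 495.4 = 372 kN.

372 kN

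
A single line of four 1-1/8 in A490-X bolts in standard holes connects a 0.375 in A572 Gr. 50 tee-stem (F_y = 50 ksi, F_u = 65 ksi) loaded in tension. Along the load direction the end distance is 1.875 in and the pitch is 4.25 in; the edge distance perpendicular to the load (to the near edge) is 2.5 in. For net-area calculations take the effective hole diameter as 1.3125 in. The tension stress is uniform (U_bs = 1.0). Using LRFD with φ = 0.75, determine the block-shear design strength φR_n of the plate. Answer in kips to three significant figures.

144 kips

Shear plane L_v = 1.875 + 3·4.25 = 14.62 in; A_gv = 14.62 × 0.375 = 5.484 in².
A_nv = (14.62 − 3.5·1.3125) × 0.375 = 3.762 in².
A_nt = (2.5 − 0.5·1.3125) × 0.375 = 0.6914 in².
0.6 F_u A_nv = 146.7 kips; 0.6 F_y A_gv = 164.5 kips → shear rupture governs the shear term.
R_n = 146.7 + 1.0 × 65 × 0.6914 = 191.6 kips.
Design strength φR_n = 0.75 × 191.6 = 144 kips.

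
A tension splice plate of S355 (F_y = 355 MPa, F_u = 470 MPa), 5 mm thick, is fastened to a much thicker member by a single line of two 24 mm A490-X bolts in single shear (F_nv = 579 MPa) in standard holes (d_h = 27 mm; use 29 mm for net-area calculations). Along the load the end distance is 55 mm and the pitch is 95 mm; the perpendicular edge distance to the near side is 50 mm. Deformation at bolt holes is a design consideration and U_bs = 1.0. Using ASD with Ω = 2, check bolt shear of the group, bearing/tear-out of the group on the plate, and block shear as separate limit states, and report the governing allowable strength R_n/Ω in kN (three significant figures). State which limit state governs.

Bolt shear: A_b = π·24²/4 = 452.4 mm²; R_n = 579 × 452.4 × 2 × 1 / 1000 = 523.9 kN → 523.9 / 2 = 262 kN.
Bearing: edge l_c = 41.5, r_n = 117 kN; interior l_c = 68, r_n = 135.4 kN; R_n = 117 + 1·135.4 = 252.4 kN → 126 kN.
Block shear: A_gv = 750, A_nv = 532.5, A_nt = 177.5 mm²; R_n = min(0.6F_uA_nv, 0.6F_yA_gv) + U_bs·F_u·A_nt = 233.6 kN → 117 kN.
Block shear governs: 117 kN.

117 kN (block shear governs)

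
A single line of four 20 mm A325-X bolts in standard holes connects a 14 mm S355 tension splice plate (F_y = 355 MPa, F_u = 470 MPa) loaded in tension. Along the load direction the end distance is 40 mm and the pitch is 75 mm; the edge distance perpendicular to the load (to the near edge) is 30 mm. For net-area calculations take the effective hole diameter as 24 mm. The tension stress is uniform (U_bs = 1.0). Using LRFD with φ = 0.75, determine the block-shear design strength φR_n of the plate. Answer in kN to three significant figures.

Shear plane L_v = 40 + 3·75 = 265 mm; A_gv = 265 × 14 = 3710 mm².
A_nv = (265 − 3.5·24) × 14 = 2534 mm².
A_nt = (30 − 0.5·24) × 14 = 252 mm².
0.6 F_u A_nv = 714.6 kN; 0.6 F_y A_gv = 790.2 kN → shear rupture governs the shear term.
R_n = 714.6 + 1.0 × 470 × 252 / 1000 = 833 kN.
Design strength φR_n = 0.75 × 833 = 625 kN.

625 kN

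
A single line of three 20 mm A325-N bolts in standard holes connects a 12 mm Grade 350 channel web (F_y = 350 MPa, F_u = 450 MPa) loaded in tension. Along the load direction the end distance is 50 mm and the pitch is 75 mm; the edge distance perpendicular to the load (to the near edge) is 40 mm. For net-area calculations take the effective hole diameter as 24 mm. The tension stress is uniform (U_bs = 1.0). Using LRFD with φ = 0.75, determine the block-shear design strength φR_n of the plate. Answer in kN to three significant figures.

Shear plane L_v = 50 + 2·75 = 200 mm; A_gv = 200 × 12 = 2400 mm².
A_nv = (200 − 2.5·24) × 12 = 1680 mm².
A_nt = (40 − 0.5·24) × 12 = 336 mm².
0.6 F_u A_nv = 453.6 kN; 0.6 F_y A_gv = 504 kN → shear rupture governs the shear term.
R_n = 453.6 + 1.0 × 450 × 336 / 1000 = 604.8 kN.
Design strength φR_n = 0.75 × 604.8 = 454 kN.

454 kN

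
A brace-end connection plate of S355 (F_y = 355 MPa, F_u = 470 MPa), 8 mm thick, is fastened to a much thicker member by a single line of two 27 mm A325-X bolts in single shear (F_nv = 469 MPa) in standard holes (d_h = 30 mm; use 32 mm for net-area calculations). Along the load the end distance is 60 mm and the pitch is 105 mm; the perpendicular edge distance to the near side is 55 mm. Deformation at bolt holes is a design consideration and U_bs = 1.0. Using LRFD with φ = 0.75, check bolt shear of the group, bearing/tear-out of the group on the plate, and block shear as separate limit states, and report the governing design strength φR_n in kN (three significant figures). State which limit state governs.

Bolt shear: A_b = π·27²/4 = 572.6 mm²; R_n = 469 × 572.6 × 2 × 1 / 1000 = 537.1 kN → 0.75 × 537.1 = 403 kN.
Bearing: edge l_c = 45, r_n = 203 kN; interior l_c = 75, r_n = 243.6 kN; R_n = 203 + 1·243.6 = 446.7 kN → 335 kN.
Block shear: A_gv = 1320, A_nv = 936, A_nt = 312 mm²; R_n = min(0.6F_uA_nv, 0.6F_yA_gv) + U_bs·F_u·A_nt = 410.6 kN → 308 kN.
Block shear governs: 308 kN.

308 kN (block shear governs)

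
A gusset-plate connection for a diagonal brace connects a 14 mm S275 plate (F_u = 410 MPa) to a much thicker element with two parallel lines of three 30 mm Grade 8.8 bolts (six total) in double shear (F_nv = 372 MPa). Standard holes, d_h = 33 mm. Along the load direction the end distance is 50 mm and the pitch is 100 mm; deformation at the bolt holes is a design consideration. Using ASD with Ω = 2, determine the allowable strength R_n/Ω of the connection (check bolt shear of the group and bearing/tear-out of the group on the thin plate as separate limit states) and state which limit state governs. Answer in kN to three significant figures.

1060 kN (bearing governs)

Bolt shear: A_b = π·30²/4 = 706.9 mm²; R_n = 372 × 706.9 × 6 × 2 / 1000 = 3155 kN → 3155 / 2 = 1580 kN.
Bearing (1.2 l_c t F_u ≤ 2.4 d t F_u): upper limit = 2.4·30·14·410 / 1000 = 413.3 kN.
  Edge l_c = 50 − 33/2 = 33.5 → r_n = 230.7 kN; interior l_c = 100 − 33 = 67 → r_n = 413.3 kN.
  R_n,bearing = 2·230.7 + 4·413.3 = 2115 kN → 2115 / 2 = 1060 kN.
Bearing governs: 1060 kN.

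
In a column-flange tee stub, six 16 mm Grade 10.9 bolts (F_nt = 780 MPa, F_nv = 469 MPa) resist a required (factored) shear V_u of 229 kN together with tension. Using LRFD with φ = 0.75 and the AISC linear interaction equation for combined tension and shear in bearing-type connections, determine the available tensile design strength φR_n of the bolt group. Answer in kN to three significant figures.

537 kN

A_b = π·16²/4 = 201.1 mm²; f_rv = 229 × 1000 / (6 × 201.1) = 189.8 MPa.
F'_nt = 1.3 F_nt − (F_nt / φF_nv) f_rv = 1.3·780 − (780/(0.75·469))·189.8 = 593.1 MPa, capped at F_nt → F'_nt = 593.1 MPa.
R_n = F'_nt · A_b · n = 593.1 × 201.1 × 6 / 1000 = 715.5 kN.
Design strength φR_n = 0.75 × 715.5 = 537 kN.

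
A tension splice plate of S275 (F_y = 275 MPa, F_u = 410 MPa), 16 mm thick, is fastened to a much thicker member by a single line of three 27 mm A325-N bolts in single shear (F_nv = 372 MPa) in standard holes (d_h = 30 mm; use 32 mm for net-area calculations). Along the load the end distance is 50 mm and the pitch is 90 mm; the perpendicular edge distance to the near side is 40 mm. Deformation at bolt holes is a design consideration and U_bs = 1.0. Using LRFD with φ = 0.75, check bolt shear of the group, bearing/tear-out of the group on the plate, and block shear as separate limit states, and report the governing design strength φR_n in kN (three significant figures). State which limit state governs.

Bolt shear: A_b = π·27²/4 = 572.6 mm²; R_n = 372 × 572.6 × 3 × 1 / 1000 = 639 kN → 0.75 × 639 = 479 kN.
Bearing: edge l_c = 35, r_n = 275.5 kN; interior l_c = 60, r_n = 425.1 kN; R_n = 275.5 + 2·425.1 = 1126 kN → 844 kN.
Block shear: A_gv = 3680, A_nv = 2400, A_nt = 384 mm²; R_n = min(0.6F_uA_nv, 0.6F_yA_gv) + U_bs·F_u·A_nt = 747.8 kN → 561 kN.
Bolt shear governs: 479 kN.

479 kN (bolt shear governs)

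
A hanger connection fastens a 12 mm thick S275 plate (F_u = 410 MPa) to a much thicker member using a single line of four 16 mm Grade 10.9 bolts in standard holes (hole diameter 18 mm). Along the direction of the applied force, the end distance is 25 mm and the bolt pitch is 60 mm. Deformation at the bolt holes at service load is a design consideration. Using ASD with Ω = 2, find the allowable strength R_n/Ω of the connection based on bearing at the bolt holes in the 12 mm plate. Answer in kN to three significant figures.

331 kN

Per bolt r_n = 1.2 l_c t F_u ≤ 2.4 d t F_u; upper limit = 2.4 × 16 × 12 × 410 / 1000 = 188.9 kN.
Edge bolt: l_c = 25 − 18/2 = 16 mm → 1.2 × 16 × 12 × 410 / 1000 = 94.46 → r_n = 94.46 kN.
Interior bolts: l_c = 60 − 18 = 42 mm → 1.2 × 42 × 12 × 410 / 1000 = 248 → r_n = 188.9 kN.
R_n = 1 × 94.46 + 3 × 188.9 = 661.2 kN.
Allowable strength R_n/Ω = 661.2 / 2 = 331 kN.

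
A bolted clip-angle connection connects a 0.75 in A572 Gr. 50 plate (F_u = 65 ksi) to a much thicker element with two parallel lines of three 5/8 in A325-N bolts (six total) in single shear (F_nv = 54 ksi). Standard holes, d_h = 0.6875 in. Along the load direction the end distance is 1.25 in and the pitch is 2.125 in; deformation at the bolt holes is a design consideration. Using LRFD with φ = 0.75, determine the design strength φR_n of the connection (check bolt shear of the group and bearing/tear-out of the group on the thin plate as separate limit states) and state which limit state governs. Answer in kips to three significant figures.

Bolt shear: A_b = π·0.625²/4 = 0.3068 in²; R_n = 54 × 0.3068 × 6 × 1 = 99.4 kips → 0.75 × 99.4 = 74.6 kips.
Bearing (1.2 l_c t F_u ≤ 2.4 d t F_u): upper limit = 2.4·0.625·0.75·65 = 73.12 kips.
  Edge l_c = 1.25 − 0.6875/2 = 0.9062 → r_n = 53.02 kips; interior l_c = 2.125 − 0.6875 = 1.438 → r_n = 73.12 kips.
  R_n,bearing = 2·53.02 + 4·73.12 = 398.5 kips → 0.75 × 398.5 = 299 kips.
Bolt shear governs: 74.6 kips.

74.6 kips (bolt shear governs)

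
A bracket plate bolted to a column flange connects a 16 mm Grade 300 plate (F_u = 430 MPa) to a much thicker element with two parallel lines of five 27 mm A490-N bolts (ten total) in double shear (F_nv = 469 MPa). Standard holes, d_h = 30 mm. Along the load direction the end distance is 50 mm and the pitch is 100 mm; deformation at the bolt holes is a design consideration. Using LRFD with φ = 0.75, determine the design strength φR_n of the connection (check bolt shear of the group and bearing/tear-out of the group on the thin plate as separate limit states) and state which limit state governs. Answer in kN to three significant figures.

3110 kN (bearing governs)

Bolt shear: A_b = π·27²/4 = 572.6 mm²; R_n = 469 × 572.6 × 10 × 2 / 1000 = 5371 kN → 0.75 × 5371 = 4030 kN.
Bearing (1.2 l_c t F_u ≤ 2.4 d t F_u): upper limit = 2.4·27·16·430 / 1000 = 445.8 kN.
  Edge l_c = 50 − 30/2 = 35 → r_n = 289 kN; interior l_c = 100 − 30 = 70 → r_n = 445.8 kN.
  R_n,bearing = 2·289 + 8·445.8 = 4145 kN → 0.75 × 4145 = 3110 kN.
Bearing governs: 3110 kN.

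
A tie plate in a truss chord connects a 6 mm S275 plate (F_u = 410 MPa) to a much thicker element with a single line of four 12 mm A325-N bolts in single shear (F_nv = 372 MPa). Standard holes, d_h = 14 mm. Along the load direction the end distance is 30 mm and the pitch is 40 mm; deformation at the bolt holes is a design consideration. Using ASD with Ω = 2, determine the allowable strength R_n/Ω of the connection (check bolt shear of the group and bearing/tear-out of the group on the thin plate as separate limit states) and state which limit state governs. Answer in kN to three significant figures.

84.1 kN (bolt shear governs)

Bolt shear: A_b = π·12²/4 = 113.1 mm²; R_n = 372 × 113.1 × 4 × 1 / 1000 = 168.3 kN → 168.3 / 2 = 84.1 kN.
Bearing (1.2 l_c t F_u ≤ 2.4 d t F_u): upper limit = 2.4·12·6·410 / 1000 = 70.85 kN.
  Edge l_c = 30 − 14/2 = 23 → r_n = 67.9 kN; interior l_c = 40 − 14 = 26 → r_n = 70.85 kN.
  R_n,bearing = 1·67.9 + 3·70.85 = 280.4 kN → 280.4 / 2 = 140 kN.
Bolt shear governs: 84.1 kN.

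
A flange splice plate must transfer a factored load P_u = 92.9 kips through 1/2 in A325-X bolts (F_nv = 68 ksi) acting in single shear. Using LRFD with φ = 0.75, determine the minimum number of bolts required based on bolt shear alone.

A_b = π·0.5²/4 = 0.1963 in².
Per-bolt design strength φR_n = 0.75 × 68 × 0.1963 × 1 = 10.01 kips.
n ≥ 92.9 / 10.01 = 9.277 → use 10 bolts.

10 bolts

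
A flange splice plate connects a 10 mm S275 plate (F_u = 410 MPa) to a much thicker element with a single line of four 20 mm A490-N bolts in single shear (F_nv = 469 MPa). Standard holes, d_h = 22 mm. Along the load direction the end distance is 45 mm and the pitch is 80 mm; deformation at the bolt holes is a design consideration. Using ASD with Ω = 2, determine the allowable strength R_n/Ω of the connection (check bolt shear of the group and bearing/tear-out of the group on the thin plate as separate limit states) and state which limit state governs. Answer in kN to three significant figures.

Bolt shear: A_b = π·20²/4 = 314.2 mm²; R_n = 469 × 314.2 × 4 × 1 / 1000 = 589.4 kN → 589.4 / 2 = 295 kN.
Bearing (1.2 l_c t F_u ≤ 2.4 d t F_u): upper limit = 2.4·20·10·410 / 1000 = 196.8 kN.
  Edge l_c = 45 − 22/2 = 34 → r_n = 167.3 kN; interior l_c = 80 − 22 = 58 → r_n = 196.8 kN.
  R_n,bearing = 1·167.3 + 3·196.8 = 757.7 kN → 757.7 / 2 = 379 kN.
Bolt shear governs: 295 kN.

295 kN (bolt shear governs)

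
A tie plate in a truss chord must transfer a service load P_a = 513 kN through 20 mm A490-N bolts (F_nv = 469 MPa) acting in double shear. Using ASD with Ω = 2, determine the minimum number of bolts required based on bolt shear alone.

4 bolts

A_b = π·20²/4 = 314.2 mm².
Per-bolt allowable strength R_n/Ω = 469 × 314.2 × 2 / 1000 / 2 = 147.3 kN.
n ≥ 513 / 147.3 = 3.482 → use 4 bolts.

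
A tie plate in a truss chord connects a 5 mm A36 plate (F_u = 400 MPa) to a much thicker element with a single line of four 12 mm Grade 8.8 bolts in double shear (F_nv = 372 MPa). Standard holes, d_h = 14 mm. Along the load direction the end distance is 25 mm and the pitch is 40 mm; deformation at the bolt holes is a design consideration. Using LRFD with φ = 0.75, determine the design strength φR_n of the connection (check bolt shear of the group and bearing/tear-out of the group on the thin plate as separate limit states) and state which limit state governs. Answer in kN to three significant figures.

162 kN (bearing governs)

Bolt shear: A_b = π·12²/4 = 113.1 mm²; R_n = 372 × 113.1 × 4 × 2 / 1000 = 336.6 kN → 0.75 × 336.6 = 252 kN.
Bearing (1.2 l_c t F_u ≤ 2.4 d t F_u): upper limit = 2.4·12·5·400 / 1000 = 57.6 kN.
  Edge l_c = 25 − 14/2 = 18 → r_n = 43.2 kN; interior l_c = 40 − 14 = 26 → r_n = 57.6 kN.
  R_n,bearing = 1·43.2 + 3·57.6 = 216 kN → 0.75 × 216 = 162 kN.
Bearing governs: 162 kN.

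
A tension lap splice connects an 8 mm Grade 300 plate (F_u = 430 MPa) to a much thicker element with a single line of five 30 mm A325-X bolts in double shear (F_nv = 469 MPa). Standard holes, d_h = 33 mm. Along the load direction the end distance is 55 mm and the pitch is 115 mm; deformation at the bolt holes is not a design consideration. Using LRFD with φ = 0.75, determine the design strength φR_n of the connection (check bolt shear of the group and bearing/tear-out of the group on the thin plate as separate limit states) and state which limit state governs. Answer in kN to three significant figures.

1080 kN (bearing governs)

Bolt shear: A_b = π·30²/4 = 706.9 mm²; R_n = 469 × 706.9 × 5 × 2 / 1000 = 3315 kN → 0.75 × 3315 = 2490 kN.
Bearing (1.5 l_c t F_u ≤ 3.0 d t F_u): upper limit = 3.0·30·8·430 / 1000 = 309.6 kN.
  Edge l_c = 55 − 33/2 = 38.5 → r_n = 198.7 kN; interior l_c = 115 − 33 = 82 → r_n = 309.6 kN.
  R_n,bearing = 1·198.7 + 4·309.6 = 1437 kN → 0.75 × 1437 = 1080 kN.
Bearing governs: 1080 kN.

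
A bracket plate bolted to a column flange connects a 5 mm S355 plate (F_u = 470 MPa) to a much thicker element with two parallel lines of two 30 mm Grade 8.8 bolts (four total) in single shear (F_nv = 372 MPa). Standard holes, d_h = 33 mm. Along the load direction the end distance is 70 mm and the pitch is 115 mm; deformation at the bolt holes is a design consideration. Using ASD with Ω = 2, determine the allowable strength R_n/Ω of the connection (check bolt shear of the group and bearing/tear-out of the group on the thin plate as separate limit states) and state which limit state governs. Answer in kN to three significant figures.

320 kN (bearing governs)

Bolt shear: A_b = π·30²/4 = 706.9 mm²; R_n = 372 × 706.9 × 4 × 1 / 1000 = 1052 kN → 1052 / 2 = 526 kN.
Bearing (1.2 l_c t F_u ≤ 2.4 d t F_u): upper limit = 2.4·30·5·470 / 1000 = 169.2 kN.
  Edge l_c = 70 − 33/2 = 53.5 → r_n = 150.9 kN; interior l_c = 115 − 33 = 82 → r_n = 169.2 kN.
  R_n,bearing = 2·150.9 + 2·169.2 = 640.1 kN → 640.1 / 2 = 320 kN.
Bearing governs: 320 kN.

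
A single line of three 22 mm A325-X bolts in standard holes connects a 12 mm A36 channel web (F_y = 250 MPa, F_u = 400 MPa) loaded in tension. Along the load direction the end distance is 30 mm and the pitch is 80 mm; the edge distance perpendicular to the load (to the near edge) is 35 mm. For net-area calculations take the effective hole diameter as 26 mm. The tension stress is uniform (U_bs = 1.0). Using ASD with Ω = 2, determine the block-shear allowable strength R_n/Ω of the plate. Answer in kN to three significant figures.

224 kN

Shear plane L_v = 30 + 2·80 = 190 mm; A_gv = 190 × 12 = 2280 mm².
A_nv = (190 − 2.5·26) × 12 = 1500 mm².
A_nt = (35 − 0.5·26) × 12 = 264 mm².
0.6 F_u A_nv = 360 kN; 0.6 F_y A_gv = 342 kN → shear yielding governs the shear term.
R_n = 342 + 1.0 × 400 × 264 / 1000 = 447.6 kN.
Allowable strength R_n/Ω = 447.6 / 2 = 224 kN.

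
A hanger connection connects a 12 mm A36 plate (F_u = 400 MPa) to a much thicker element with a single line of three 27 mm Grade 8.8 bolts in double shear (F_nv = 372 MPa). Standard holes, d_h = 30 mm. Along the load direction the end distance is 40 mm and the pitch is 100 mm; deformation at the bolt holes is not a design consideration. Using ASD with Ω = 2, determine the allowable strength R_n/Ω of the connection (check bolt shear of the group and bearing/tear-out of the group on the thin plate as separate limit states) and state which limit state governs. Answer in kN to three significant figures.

479 kN (bearing governs)

Bolt shear: A_b = π·27²/4 = 572.6 mm²; R_n = 372 × 572.6 × 3 × 2 / 1000 = 1278 kN → 1278 / 2 = 639 kN.
Bearing (1.5 l_c t F_u ≤ 3.0 d t F_u): upper limit = 3.0·27·12·400 / 1000 = 388.8 kN.
  Edge l_c = 40 − 30/2 = 25 → r_n = 180 kN; interior l_c = 100 − 30 = 70 → r_n = 388.8 kN.
  R_n,bearing = 1·180 + 2·388.8 = 957.6 kN → 957.6 / 2 = 479 kN.
Bearing governs: 479 kN.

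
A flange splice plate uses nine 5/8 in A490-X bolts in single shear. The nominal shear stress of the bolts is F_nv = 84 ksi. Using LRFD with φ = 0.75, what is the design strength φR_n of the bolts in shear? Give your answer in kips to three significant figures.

A_b = π × 0.625² / 4 = 0.3068 in².
R_n = F_nv · A_b · n · n_s = 84 × 0.3068 × 9 × 1 = 231.9 kips.
Design strength φR_n = 0.75 × 231.9 = 174 kips.

174 kips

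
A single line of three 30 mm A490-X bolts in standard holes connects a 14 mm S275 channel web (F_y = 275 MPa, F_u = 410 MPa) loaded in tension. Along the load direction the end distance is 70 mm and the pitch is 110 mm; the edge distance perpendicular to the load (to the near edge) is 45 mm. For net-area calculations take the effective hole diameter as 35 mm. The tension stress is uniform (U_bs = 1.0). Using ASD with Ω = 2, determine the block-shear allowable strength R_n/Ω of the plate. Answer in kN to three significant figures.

Shear plane L_v = 70 + 2·110 = 290 mm; A_gv = 290 × 14 = 4060 mm².
A_nv = (290 − 2.5·35) × 14 = 2835 mm².
A_nt = (45 − 0.5·35) × 14 = 385 mm².
0.6 F_u A_nv = 697.4 kN; 0.6 F_y A_gv = 669.9 kN → shear yielding governs the shear term.
R_n = 669.9 + 1.0 × 410 × 385 / 1000 = 827.8 kN.
Allowable strength R_n/Ω = 827.8 / 2 = 414 kN.

414 kN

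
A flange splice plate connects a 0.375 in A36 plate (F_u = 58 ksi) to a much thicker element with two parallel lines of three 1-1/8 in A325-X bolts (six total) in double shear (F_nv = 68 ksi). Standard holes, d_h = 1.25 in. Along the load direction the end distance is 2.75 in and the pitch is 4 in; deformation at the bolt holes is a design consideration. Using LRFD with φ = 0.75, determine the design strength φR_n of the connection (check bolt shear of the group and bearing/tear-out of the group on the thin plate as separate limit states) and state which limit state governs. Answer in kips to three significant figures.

259 kips (bearing governs)

Bolt shear: A_b = π·1.125²/4 = 0.994 in²; R_n = 68 × 0.994 × 6 × 2 = 811.1 kips → 0.75 × 811.1 = 608 kips.
Bearing (1.2 l_c t F_u ≤ 2.4 d t F_u): upper limit = 2.4·1.125·0.375·58 = 58.72 kips.
  Edge l_c = 2.75 − 1.25/2 = 2.125 → r_n = 55.46 kips; interior l_c = 4 − 1.25 = 2.75 → r_n = 58.72 kips.
  R_n,bearing = 2·55.46 + 4·58.72 = 345.8 kips → 0.75 × 345.8 = 259 kips.
Bearing governs: 259 kips.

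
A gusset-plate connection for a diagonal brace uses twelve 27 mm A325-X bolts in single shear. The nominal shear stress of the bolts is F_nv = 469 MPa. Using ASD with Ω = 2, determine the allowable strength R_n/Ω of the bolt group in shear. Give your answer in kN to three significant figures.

1610 kN

A_b = π × 27² / 4 = 572.6 mm².
R_n = F_nv · A_b · n · n_s = 469 × 572.6 × 12 × 1 / 1000 = 3222 kN.
Allowable strength R_n/Ω = 3222 / 2 = 1610 kN.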